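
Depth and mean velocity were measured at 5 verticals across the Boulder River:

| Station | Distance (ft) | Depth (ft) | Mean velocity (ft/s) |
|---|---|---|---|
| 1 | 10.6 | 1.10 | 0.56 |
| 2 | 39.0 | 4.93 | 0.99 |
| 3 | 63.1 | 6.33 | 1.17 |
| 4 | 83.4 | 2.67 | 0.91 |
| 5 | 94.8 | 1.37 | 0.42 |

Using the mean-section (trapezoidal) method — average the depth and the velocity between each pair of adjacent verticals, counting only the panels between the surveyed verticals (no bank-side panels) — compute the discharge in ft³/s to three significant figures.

Panel 1-2: Δb = 28.4 ft, d̄ = (1.10+4.93)/2 = 3.015, v̄ = (0.56+0.99)/2 = 0.775 → q = 28.4×3.015×0.775 = 66.36 ft³/s
Panel 2-3: Δb = 24.1 ft, d̄ = (4.93+6.33)/2 = 5.63, v̄ = (0.99+1.17)/2 = 1.08 → q = 24.1×5.63×1.08 = 146.5 ft³/s
Panel 3-4: Δb = 20.3 ft, d̄ = (6.33+2.67)/2 = 4.5, v̄ = (1.17+0.91)/2 = 1.04 → q = 20.3×4.5×1.04 = 95.00 ft³/s
Panel 4-5: Δb = 11.4 ft, d̄ = (2.67+1.37)/2 = 2.02, v̄ = (0.91+0.42)/2 = 0.665 → q = 11.4×2.02×0.665 = 15.31 ft³/s
Q = Σ q = 323.2 ft³/s

323 ft³/s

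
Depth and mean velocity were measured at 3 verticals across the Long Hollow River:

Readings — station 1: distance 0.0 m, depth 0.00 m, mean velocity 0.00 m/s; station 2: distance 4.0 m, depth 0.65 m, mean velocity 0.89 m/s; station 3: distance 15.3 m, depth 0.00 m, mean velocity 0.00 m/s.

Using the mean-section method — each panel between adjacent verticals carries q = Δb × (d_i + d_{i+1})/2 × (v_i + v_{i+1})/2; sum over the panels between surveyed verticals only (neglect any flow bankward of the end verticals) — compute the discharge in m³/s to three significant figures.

2.21 m³/s

Panel 1-2: Δb = 4 m, d̄ = (0.00+0.65)/2 = 0.325, v̄ = (0.00+0.89)/2 = 0.445 → q = 4×0.325×0.445 = 0.5785 m³/s
Panel 2-3: Δb = 11.3 m, d̄ = (0.65+0.00)/2 = 0.325, v̄ = (0.89+0.00)/2 = 0.445 → q = 11.3×0.325×0.445 = 1.634 m³/s
Q = Σ q = 2.213 m³/s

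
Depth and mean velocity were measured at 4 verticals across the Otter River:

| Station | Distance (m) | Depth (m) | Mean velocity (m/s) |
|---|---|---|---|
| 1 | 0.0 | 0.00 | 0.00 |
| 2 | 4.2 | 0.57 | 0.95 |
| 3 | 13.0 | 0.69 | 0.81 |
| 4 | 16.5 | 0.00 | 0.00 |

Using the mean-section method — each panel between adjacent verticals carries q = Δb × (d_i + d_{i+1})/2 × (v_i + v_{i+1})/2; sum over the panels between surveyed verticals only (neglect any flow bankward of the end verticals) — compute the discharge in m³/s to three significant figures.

5.94 m³/s

Panel 1-2: Δb = 4.2 m, d̄ = (0.00+0.57)/2 = 0.285, v̄ = (0.00+0.95)/2 = 0.475 → q = 4.2×0.285×0.475 = 0.5686 m³/s
Panel 2-3: Δb = 8.8 m, d̄ = (0.57+0.69)/2 = 0.63, v̄ = (0.95+0.81)/2 = 0.88 → q = 8.8×0.63×0.88 = 4.879 m³/s
Panel 3-4: Δb = 3.5 m, d̄ = (0.69+0.00)/2 = 0.345, v̄ = (0.81+0.00)/2 = 0.405 → q = 3.5×0.345×0.405 = 0.4890 m³/s
Q = Σ q = 5.936 m³/s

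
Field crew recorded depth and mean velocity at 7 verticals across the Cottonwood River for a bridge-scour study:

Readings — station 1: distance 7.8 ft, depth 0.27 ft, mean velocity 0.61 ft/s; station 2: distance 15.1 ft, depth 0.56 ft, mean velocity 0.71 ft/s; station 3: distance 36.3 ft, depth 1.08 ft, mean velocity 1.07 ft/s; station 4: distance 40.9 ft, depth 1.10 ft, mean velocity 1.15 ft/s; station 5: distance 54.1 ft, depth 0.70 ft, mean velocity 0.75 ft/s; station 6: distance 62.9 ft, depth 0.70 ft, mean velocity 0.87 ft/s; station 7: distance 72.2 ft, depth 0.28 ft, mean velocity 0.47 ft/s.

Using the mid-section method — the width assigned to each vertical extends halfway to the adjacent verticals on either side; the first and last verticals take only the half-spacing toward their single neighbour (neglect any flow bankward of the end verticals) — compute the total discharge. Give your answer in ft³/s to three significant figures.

44.3 ft³/s

w_1 = (15.1 − 7.8)/2 = 3.65 ft; q_1 = 0.61 × 0.27 × 3.65 = 0.6012 ft³/s
w_2 = (36.3 − 7.8)/2 = 14.25 ft; q_2 = 0.71 × 0.56 × 14.25 = 5.666 ft³/s
w_3 = (40.9 − 15.1)/2 = 12.9 ft; q_3 = 1.07 × 1.08 × 12.9 = 14.91 ft³/s
w_4 = (54.1 − 36.3)/2 = 8.9 ft; q_4 = 1.15 × 1.10 × 8.9 = 11.26 ft³/s
w_5 = (62.9 − 40.9)/2 = 11 ft; q_5 = 0.75 × 0.70 × 11 = 5.775 ft³/s
w_6 = (72.2 − 54.1)/2 = 9.05 ft; q_6 = 0.87 × 0.70 × 9.05 = 5.511 ft³/s
w_7 = (72.2 − 62.9)/2 = 4.65 ft; q_7 = 0.47 × 0.28 × 4.65 = 0.6119 ft³/s
Q = Σ qᵢ = 44.33 ft³/s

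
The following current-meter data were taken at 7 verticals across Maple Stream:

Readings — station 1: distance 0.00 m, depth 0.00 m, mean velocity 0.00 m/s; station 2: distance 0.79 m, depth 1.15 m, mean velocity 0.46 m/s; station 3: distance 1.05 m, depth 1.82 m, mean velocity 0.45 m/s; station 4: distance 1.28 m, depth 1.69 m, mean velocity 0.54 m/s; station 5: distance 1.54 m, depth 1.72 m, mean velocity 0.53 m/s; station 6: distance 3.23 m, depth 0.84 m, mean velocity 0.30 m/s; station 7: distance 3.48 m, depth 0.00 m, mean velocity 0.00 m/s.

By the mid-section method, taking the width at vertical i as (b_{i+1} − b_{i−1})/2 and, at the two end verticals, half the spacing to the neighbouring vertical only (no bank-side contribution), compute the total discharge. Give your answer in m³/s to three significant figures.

w_2 = (1.05 − 0.00)/2 = 0.525 m; q_2 = 0.46 × 1.15 × 0.525 = 0.2777 m³/s
w_3 = (1.28 − 0.79)/2 = 0.245 m; q_3 = 0.45 × 1.82 × 0.245 = 0.2007 m³/s
w_4 = (1.54 − 1.05)/2 = 0.245 m; q_4 = 0.54 × 1.69 × 0.245 = 0.2236 m³/s
w_5 = (3.23 − 1.28)/2 = 0.975 m; q_5 = 0.53 × 1.72 × 0.975 = 0.8888 m³/s
w_6 = (3.48 − 1.54)/2 = 0.97 m; q_6 = 0.30 × 0.84 × 0.97 = 0.2444 m³/s
Stations 1, 7 contribute zero (depth or velocity is 0).
Q = Σ qᵢ = 1.835 m³/s

1.84 m³/s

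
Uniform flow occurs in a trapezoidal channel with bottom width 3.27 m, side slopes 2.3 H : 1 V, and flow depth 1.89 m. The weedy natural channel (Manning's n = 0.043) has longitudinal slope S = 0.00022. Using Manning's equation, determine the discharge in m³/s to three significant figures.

5.38 m³/s

A = (b + z·y)·y = (3.27 + 2.3×1.89)×1.89 = 14.40 m²
P = b + 2y√(1+z²) = 3.27 + 2×1.89×√(1+2.3²) = 12.75 m
R = A/P = 14.40/12.75 = 1.129 m
Q = (1/n)·A·R^(2/3)·S^(1/2) = (1/0.043) × 14.40 × 1.129^(2/3) × 0.00022^(1/2) = 5.384 m³/s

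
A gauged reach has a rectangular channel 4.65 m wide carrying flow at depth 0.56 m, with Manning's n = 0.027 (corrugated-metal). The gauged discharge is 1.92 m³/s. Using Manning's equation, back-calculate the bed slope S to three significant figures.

A = b·y = 4.65 × 0.56 = 2.604 m²
P = b + 2y = 4.65 + 2×0.56 = 5.770 m
R = A/P = 2.604/5.770 = 0.4513 m
S = (Q·n / (1·A·R^(2/3)))² = (1.92×0.027 / (1×2.604×0.5884))² = 0.001145

0.00114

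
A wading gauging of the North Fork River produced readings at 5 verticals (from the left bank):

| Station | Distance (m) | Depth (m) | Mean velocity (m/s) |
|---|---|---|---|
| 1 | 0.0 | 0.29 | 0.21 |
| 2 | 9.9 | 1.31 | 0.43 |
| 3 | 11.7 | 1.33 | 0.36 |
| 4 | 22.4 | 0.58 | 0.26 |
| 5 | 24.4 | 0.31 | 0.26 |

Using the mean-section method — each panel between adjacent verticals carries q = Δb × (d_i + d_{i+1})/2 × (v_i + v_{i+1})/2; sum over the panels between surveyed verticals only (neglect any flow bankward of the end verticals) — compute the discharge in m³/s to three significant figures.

6.87 m³/s

Panel 1-2: Δb = 9.9 m, d̄ = (0.29+1.31)/2 = 0.8, v̄ = (0.21+0.43)/2 = 0.32 → q = 9.9×0.8×0.32 = 2.534 m³/s
Panel 2-3: Δb = 1.8 m, d̄ = (1.31+1.33)/2 = 1.32, v̄ = (0.43+0.36)/2 = 0.395 → q = 1.8×1.32×0.395 = 0.9385 m³/s
Panel 3-4: Δb = 10.7 m, d̄ = (1.33+0.58)/2 = 0.955, v̄ = (0.36+0.26)/2 = 0.31 → q = 10.7×0.955×0.31 = 3.168 m³/s
Panel 4-5: Δb = 2 m, d̄ = (0.58+0.31)/2 = 0.445, v̄ = (0.26+0.26)/2 = 0.26 → q = 2×0.445×0.26 = 0.2314 m³/s
Q = Σ q = 6.872 m³/s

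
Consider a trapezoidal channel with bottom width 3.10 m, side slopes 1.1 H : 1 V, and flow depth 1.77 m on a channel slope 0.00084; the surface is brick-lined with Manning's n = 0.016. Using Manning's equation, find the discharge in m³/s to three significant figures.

A = (b + z·y)·y = (3.10 + 1.1×1.77)×1.77 = 8.933 m²
P = b + 2y√(1+z²) = 3.10 + 2×1.77×√(1+1.1²) = 8.363 m
R = A/P = 8.933/8.363 = 1.068 m
Q = (1/n)·A·R^(2/3)·S^(1/2) = (1/0.016) × 8.933 × 1.068^(2/3) × 0.00084^(1/2) = 16.91 m³/s

16.9 m³/s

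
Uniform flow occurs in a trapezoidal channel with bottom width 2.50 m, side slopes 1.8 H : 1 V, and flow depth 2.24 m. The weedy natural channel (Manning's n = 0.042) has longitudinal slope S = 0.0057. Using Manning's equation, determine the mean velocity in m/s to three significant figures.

2.08 m/s

A = (b + z·y)·y = (2.50 + 1.8×2.24)×2.24 = 14.63 m²
P = b + 2y√(1+z²) = 2.50 + 2×2.24×√(1+1.8²) = 11.72 m
R = A/P = 14.63/11.72 = 1.248 m
Q = (1/n)·A·R^(2/3)·S^(1/2) = (1/0.042) × 14.63 × 1.248^(2/3) × 0.0057^(1/2) = 30.49 m³/s
V = Q/A = 30.49/14.63 = 2.084 m/s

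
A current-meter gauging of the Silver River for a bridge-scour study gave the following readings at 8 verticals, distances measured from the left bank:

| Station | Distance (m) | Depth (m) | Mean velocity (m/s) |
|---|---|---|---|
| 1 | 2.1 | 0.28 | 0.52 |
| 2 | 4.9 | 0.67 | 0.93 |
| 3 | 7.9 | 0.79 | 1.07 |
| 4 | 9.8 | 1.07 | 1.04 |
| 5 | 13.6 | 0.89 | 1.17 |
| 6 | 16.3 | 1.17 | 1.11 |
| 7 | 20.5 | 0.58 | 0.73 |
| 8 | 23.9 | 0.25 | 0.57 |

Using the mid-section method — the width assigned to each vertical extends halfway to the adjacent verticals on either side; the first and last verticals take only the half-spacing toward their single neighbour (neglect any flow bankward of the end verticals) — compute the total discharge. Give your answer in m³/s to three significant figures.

w_1 = (4.9 − 2.1)/2 = 1.4 m; q_1 = 0.52 × 0.28 × 1.4 = 0.2038 m³/s
w_2 = (7.9 − 2.1)/2 = 2.9 m; q_2 = 0.93 × 0.67 × 2.9 = 1.807 m³/s
w_3 = (9.8 − 4.9)/2 = 2.45 m; q_3 = 1.07 × 0.79 × 2.45 = 2.071 m³/s
w_4 = (13.6 − 7.9)/2 = 2.85 m; q_4 = 1.04 × 1.07 × 2.85 = 3.171 m³/s
w_5 = (16.3 − 9.8)/2 = 3.25 m; q_5 = 1.17 × 0.89 × 3.25 = 3.384 m³/s
w_6 = (20.5 − 13.6)/2 = 3.45 m; q_6 = 1.11 × 1.17 × 3.45 = 4.481 m³/s
w_7 = (23.9 − 16.3)/2 = 3.8 m; q_7 = 0.73 × 0.58 × 3.8 = 1.609 m³/s
w_8 = (23.9 − 20.5)/2 = 1.7 m; q_8 = 0.57 × 0.25 × 1.7 = 0.2423 m³/s
Q = Σ qᵢ = 16.97 m³/s

17.0 m³/s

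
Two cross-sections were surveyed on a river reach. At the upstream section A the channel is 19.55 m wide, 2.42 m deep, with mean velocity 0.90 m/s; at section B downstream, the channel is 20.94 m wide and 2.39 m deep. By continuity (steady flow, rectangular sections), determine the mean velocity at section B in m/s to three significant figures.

0.851 m/s

Q = A₁V₁ = (19.55×2.42) × 0.90 = 42.58 m³/s
A₂ = 20.94 × 2.39 = 50.05 m²
V₂ = Q/A₂ = 42.58/50.05 = 0.8508 m/s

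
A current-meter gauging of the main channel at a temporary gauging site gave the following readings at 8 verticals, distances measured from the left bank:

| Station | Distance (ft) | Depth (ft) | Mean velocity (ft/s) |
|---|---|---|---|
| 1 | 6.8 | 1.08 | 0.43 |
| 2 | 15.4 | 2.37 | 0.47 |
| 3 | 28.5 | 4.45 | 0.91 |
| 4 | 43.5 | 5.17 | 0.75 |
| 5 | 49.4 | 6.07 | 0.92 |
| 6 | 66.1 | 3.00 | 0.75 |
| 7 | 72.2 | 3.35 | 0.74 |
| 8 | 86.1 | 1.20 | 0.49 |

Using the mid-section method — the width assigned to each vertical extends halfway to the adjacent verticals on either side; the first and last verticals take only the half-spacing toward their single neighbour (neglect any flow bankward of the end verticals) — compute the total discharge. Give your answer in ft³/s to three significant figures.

229 ft³/s

w_1 = (15.4 − 6.8)/2 = 4.3 ft; q_1 = 0.43 × 1.08 × 4.3 = 1.997 ft³/s
w_2 = (28.5 − 6.8)/2 = 10.85 ft; q_2 = 0.47 × 2.37 × 10.85 = 12.09 ft³/s
w_3 = (43.5 − 15.4)/2 = 14.05 ft; q_3 = 0.91 × 4.45 × 14.05 = 56.90 ft³/s
w_4 = (49.4 − 28.5)/2 = 10.45 ft; q_4 = 0.75 × 5.17 × 10.45 = 40.52 ft³/s
w_5 = (66.1 − 43.5)/2 = 11.3 ft; q_5 = 0.92 × 6.07 × 11.3 = 63.10 ft³/s
w_6 = (72.2 − 49.4)/2 = 11.4 ft; q_6 = 0.75 × 3.00 × 11.4 = 25.65 ft³/s
w_7 = (86.1 − 66.1)/2 = 10 ft; q_7 = 0.74 × 3.35 × 10 = 24.79 ft³/s
w_8 = (86.1 − 72.2)/2 = 6.95 ft; q_8 = 0.49 × 1.20 × 6.95 = 4.087 ft³/s
Q = Σ qᵢ = 229.1 ft³/s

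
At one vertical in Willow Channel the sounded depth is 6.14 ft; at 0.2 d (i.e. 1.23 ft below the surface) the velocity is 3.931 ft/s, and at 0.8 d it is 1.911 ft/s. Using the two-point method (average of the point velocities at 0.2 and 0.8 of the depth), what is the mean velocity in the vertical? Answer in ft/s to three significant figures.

2.92 ft/s

v̄ = (3.931 + 1.911) / 2 = 2.921 ft/s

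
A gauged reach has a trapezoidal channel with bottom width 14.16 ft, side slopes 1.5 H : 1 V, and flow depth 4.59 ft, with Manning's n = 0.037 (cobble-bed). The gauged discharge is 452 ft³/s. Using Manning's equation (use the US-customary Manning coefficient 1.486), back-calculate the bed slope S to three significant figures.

0.00295

A = (b + z·y)·y = (14.16 + 1.5×4.59)×4.59 = 96.60 ft²
P = b + 2y√(1+z²) = 14.16 + 2×4.59×√(1+1.5²) = 30.71 ft
R = A/P = 96.60/30.71 = 3.145 ft
S = (Q·n / (1.486·A·R^(2/3)))² = (452×0.037 / (1.486×96.60×2.147))² = 0.002945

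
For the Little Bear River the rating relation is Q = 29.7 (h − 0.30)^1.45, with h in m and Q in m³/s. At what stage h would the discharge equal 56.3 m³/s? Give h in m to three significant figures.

1.85 m

h − h₀ = (Q/C)^(1/b) = (56.3/29.7)^(1/1.45) = 1.554 m
h = 0.30 + 1.554 = 1.854 m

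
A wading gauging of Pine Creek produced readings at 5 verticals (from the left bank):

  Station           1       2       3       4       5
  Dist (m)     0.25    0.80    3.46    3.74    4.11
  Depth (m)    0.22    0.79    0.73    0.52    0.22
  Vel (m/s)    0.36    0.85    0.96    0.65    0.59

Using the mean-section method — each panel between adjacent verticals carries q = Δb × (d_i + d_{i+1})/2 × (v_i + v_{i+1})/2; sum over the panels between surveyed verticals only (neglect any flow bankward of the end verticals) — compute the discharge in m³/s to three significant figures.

2.22 m³/s

Panel 1-2: Δb = 0.55 m, d̄ = (0.22+0.79)/2 = 0.505, v̄ = (0.36+0.85)/2 = 0.605 → q = 0.55×0.505×0.605 = 0.1680 m³/s
Panel 2-3: Δb = 2.66 m, d̄ = (0.79+0.73)/2 = 0.76, v̄ = (0.85+0.96)/2 = 0.905 → q = 2.66×0.76×0.905 = 1.830 m³/s
Panel 3-4: Δb = 0.28 m, d̄ = (0.73+0.52)/2 = 0.625, v̄ = (0.96+0.65)/2 = 0.805 → q = 0.28×0.625×0.805 = 0.1409 m³/s
Panel 4-5: Δb = 0.37 m, d̄ = (0.52+0.22)/2 = 0.37, v̄ = (0.65+0.59)/2 = 0.62 → q = 0.37×0.37×0.62 = 0.08488 m³/s
Q = Σ q = 2.223 m³/s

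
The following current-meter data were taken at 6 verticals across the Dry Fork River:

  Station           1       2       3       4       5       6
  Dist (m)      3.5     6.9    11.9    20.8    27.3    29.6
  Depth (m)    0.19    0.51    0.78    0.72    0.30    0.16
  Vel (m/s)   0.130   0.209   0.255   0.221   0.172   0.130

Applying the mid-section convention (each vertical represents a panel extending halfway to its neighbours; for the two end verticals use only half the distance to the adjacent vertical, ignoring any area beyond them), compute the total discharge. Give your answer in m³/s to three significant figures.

3.35 m³/s

w_1 = (6.9 − 3.5)/2 = 1.7 m; q_1 = 0.130 × 0.19 × 1.7 = 0.04199 m³/s
w_2 = (11.9 − 3.5)/2 = 4.2 m; q_2 = 0.209 × 0.51 × 4.2 = 0.4477 m³/s
w_3 = (20.8 − 6.9)/2 = 6.95 m; q_3 = 0.255 × 0.78 × 6.95 = 1.382 m³/s
w_4 = (27.3 − 11.9)/2 = 7.7 m; q_4 = 0.221 × 0.72 × 7.7 = 1.225 m³/s
w_5 = (29.6 − 20.8)/2 = 4.4 m; q_5 = 0.172 × 0.30 × 4.4 = 0.2270 m³/s
w_6 = (29.6 − 27.3)/2 = 1.15 m; q_6 = 0.130 × 0.16 × 1.15 = 0.02392 m³/s
Q = Σ qᵢ = 3.348 m³/s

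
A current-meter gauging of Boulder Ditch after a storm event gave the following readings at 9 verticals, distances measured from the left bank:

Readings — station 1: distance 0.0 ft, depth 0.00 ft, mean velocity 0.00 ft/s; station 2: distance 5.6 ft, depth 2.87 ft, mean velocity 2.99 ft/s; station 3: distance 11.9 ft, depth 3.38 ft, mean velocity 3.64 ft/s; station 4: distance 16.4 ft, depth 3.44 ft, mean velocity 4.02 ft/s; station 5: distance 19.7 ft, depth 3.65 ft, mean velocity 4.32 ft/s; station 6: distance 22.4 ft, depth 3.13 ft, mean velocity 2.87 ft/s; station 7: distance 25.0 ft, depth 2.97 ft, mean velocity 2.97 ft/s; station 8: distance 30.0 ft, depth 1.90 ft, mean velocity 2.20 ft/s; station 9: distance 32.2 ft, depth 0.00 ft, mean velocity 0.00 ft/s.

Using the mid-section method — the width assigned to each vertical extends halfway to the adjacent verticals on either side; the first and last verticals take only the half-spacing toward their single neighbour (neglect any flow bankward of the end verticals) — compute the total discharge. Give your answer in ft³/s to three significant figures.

w_2 = (11.9 − 0.0)/2 = 5.95 ft; q_2 = 2.99 × 2.87 × 5.95 = 51.06 ft³/s
w_3 = (16.4 − 5.6)/2 = 5.4 ft; q_3 = 3.64 × 3.38 × 5.4 = 66.44 ft³/s
w_4 = (19.7 − 11.9)/2 = 3.9 ft; q_4 = 4.02 × 3.44 × 3.9 = 53.93 ft³/s
w_5 = (22.4 − 16.4)/2 = 3 ft; q_5 = 4.32 × 3.65 × 3 = 47.30 ft³/s
w_6 = (25.0 − 19.7)/2 = 2.65 ft; q_6 = 2.87 × 3.13 × 2.65 = 23.81 ft³/s
w_7 = (30.0 − 22.4)/2 = 3.8 ft; q_7 = 2.97 × 2.97 × 3.8 = 33.52 ft³/s
w_8 = (32.2 − 25.0)/2 = 3.6 ft; q_8 = 2.20 × 1.90 × 3.6 = 15.05 ft³/s
Stations 1, 9 contribute zero (depth or velocity is 0).
Q = Σ qᵢ = 291.1 ft³/s

291 ft³/s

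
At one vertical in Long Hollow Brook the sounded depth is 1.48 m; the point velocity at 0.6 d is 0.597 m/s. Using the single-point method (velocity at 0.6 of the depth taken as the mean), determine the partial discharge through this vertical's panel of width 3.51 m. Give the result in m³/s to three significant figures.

v̄ = v₀.₆ = 0.597 m/s
q = v̄ × d × w = 0.5970 × 1.48 × 3.51 = 3.101 m³/s

3.10 m³/s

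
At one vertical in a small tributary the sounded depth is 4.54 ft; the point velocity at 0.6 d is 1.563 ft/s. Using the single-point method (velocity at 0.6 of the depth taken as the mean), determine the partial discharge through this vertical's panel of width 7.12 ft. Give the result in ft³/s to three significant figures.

v̄ = v₀.₆ = 1.563 ft/s
q = v̄ × d × w = 1.563 × 4.54 × 7.12 = 50.52 ft³/s

50.5 ft³/s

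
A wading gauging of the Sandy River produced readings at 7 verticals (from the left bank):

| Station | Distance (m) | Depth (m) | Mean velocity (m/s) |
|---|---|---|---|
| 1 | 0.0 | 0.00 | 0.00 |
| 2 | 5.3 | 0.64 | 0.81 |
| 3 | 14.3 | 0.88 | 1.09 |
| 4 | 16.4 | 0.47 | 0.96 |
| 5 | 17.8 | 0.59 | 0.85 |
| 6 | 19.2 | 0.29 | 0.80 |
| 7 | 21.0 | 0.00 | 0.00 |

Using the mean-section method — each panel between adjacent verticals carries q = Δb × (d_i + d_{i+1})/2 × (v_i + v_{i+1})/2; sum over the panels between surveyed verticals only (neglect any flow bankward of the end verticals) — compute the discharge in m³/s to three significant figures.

9.92 m³/s

Panel 1-2: Δb = 5.3 m, d̄ = (0.00+0.64)/2 = 0.32, v̄ = (0.00+0.81)/2 = 0.405 → q = 5.3×0.32×0.405 = 0.6869 m³/s
Panel 2-3: Δb = 9 m, d̄ = (0.64+0.88)/2 = 0.76, v̄ = (0.81+1.09)/2 = 0.95 → q = 9×0.76×0.95 = 6.498 m³/s
Panel 3-4: Δb = 2.1 m, d̄ = (0.88+0.47)/2 = 0.675, v̄ = (1.09+0.96)/2 = 1.025 → q = 2.1×0.675×1.025 = 1.453 m³/s
Panel 4-5: Δb = 1.4 m, d̄ = (0.47+0.59)/2 = 0.53, v̄ = (0.96+0.85)/2 = 0.905 → q = 1.4×0.53×0.905 = 0.6715 m³/s
Panel 5-6: Δb = 1.4 m, d̄ = (0.59+0.29)/2 = 0.44, v̄ = (0.85+0.80)/2 = 0.825 → q = 1.4×0.44×0.825 = 0.5082 m³/s
Panel 6-7: Δb = 1.8 m, d̄ = (0.29+0.00)/2 = 0.145, v̄ = (0.80+0.00)/2 = 0.4 → q = 1.8×0.145×0.4 = 0.1044 m³/s
Q = Σ q = 9.922 m³/s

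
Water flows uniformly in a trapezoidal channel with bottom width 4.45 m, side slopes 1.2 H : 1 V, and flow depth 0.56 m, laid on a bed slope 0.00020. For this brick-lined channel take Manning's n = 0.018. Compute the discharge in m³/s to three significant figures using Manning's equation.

A = (b + z·y)·y = (4.45 + 1.2×0.56)×0.56 = 2.868 m²
P = b + 2y√(1+z²) = 4.45 + 2×0.56×√(1+1.2²) = 6.199 m
R = A/P = 2.868/6.199 = 0.4627 m
Q = (1/n)·A·R^(2/3)·S^(1/2) = (1/0.018) × 2.868 × 0.4627^(2/3) × 0.00020^(1/2) = 1.348 m³/s

1.35 m³/s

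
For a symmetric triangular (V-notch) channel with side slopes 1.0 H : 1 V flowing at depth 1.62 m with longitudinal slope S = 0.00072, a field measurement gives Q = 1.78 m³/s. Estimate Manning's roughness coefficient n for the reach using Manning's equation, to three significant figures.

0.0273

A = z·y² = 1.0×1.62² = 2.624 m²
P = 2y√(1+z²) = 2×1.62×√(1+1.0²) = 4.582 m
R = A/P = 2.624/4.582 = 0.5728 m
n = (1/Q)·A·R^(2/3)·S^(1/2) = (1/1.78) × 2.624 × 0.6897 × 0.02683 = 0.02728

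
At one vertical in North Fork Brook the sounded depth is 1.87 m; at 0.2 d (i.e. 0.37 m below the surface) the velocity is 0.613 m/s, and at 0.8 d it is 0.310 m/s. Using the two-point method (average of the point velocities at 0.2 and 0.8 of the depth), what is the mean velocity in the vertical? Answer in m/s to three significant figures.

0.462 m/s

v̄ = (0.613 + 0.310) / 2 = 0.4615 m/s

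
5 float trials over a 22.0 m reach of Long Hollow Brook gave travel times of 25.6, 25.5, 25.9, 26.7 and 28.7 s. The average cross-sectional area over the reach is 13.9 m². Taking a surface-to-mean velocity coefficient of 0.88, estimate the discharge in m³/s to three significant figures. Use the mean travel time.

10.2 m³/s

t̄ = (25.6 + 25.5 + 25.9 + 26.7 + 28.7) / 5 = 26.48 s
v_surface = L / t̄ = 22.0 / 26.48 = 0.8308 m/s
v_mean = 0.88 × 0.8308 = 0.7311 m/s
Q = A × v_mean = 13.9 × 0.7311 = 10.16 m³/s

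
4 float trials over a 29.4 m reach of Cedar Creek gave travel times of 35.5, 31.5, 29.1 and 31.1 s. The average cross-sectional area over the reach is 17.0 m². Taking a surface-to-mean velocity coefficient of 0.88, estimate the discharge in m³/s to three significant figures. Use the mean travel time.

t̄ = (35.5 + 31.5 + 29.1 + 31.1) / 4 = 31.8 s
v_surface = L / t̄ = 29.4 / 31.8 = 0.9245 m/s
v_mean = 0.88 × 0.9245 = 0.8136 m/s
Q = A × v_mean = 17.0 × 0.8136 = 13.83 m³/s

13.8 m³/s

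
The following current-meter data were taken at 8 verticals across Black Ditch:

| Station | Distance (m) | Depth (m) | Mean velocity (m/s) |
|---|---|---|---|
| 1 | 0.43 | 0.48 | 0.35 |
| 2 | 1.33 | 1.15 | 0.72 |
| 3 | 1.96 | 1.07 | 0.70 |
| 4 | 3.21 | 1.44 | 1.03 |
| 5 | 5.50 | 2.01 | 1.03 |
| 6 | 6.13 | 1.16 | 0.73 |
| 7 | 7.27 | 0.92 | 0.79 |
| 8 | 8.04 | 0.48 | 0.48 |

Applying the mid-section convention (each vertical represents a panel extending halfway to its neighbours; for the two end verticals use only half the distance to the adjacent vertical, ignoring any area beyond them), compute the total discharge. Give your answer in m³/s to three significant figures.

w_1 = (1.33 − 0.43)/2 = 0.45 m; q_1 = 0.35 × 0.48 × 0.45 = 0.07560 m³/s
w_2 = (1.96 − 0.43)/2 = 0.765 m; q_2 = 0.72 × 1.15 × 0.765 = 0.6334 m³/s
w_3 = (3.21 − 1.33)/2 = 0.94 m; q_3 = 0.70 × 1.07 × 0.94 = 0.7041 m³/s
w_4 = (5.50 − 1.96)/2 = 1.77 m; q_4 = 1.03 × 1.44 × 1.77 = 2.625 m³/s
w_5 = (6.13 − 3.21)/2 = 1.46 m; q_5 = 1.03 × 2.01 × 1.46 = 3.023 m³/s
w_6 = (7.27 − 5.50)/2 = 0.885 m; q_6 = 0.73 × 1.16 × 0.885 = 0.7494 m³/s
w_7 = (8.04 − 6.13)/2 = 0.955 m; q_7 = 0.79 × 0.92 × 0.955 = 0.6941 m³/s
w_8 = (8.04 − 7.27)/2 = 0.385 m; q_8 = 0.48 × 0.48 × 0.385 = 0.08870 m³/s
Q = Σ qᵢ = 8.593 m³/s

8.59 m³/s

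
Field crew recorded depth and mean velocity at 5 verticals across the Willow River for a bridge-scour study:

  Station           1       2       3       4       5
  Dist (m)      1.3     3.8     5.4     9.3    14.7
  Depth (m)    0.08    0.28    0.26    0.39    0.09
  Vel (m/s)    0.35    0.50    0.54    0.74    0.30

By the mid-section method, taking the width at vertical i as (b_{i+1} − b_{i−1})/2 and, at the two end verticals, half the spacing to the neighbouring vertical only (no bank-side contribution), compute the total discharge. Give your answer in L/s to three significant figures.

w_1 = (3.8 − 1.3)/2 = 1.25 m; q_1 = 0.35 × 0.08 × 1.25 = 0.03500 m³/s
w_2 = (5.4 − 1.3)/2 = 2.05 m; q_2 = 0.50 × 0.28 × 2.05 = 0.2870 m³/s
w_3 = (9.3 − 3.8)/2 = 2.75 m; q_3 = 0.54 × 0.26 × 2.75 = 0.3861 m³/s
w_4 = (14.7 − 5.4)/2 = 4.65 m; q_4 = 0.74 × 0.39 × 4.65 = 1.342 m³/s
w_5 = (14.7 − 9.3)/2 = 2.7 m; q_5 = 0.30 × 0.09 × 2.7 = 0.07290 m³/s
Q = Σ qᵢ = 2.123 m³/s
= 2.123 × 1000 = 2123 L/s

2120 L/s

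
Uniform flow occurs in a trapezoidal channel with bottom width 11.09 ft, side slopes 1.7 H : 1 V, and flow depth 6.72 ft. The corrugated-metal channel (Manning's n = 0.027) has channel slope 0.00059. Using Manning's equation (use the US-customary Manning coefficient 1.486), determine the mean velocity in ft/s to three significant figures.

3.38 ft/s

A = (b + z·y)·y = (11.09 + 1.7×6.72)×6.72 = 151.3 ft²
P = b + 2y√(1+z²) = 11.09 + 2×6.72×√(1+1.7²) = 37.60 ft
R = A/P = 151.3/37.60 = 4.024 ft
Q = (1.486/n)·A·R^(2/3)·S^(1/2) = (1.486/0.027) × 151.3 × 4.024^(2/3) × 0.00059^(1/2) = 511.7 ft³/s
V = Q/A = 511.7/151.3 = 3.382 ft/s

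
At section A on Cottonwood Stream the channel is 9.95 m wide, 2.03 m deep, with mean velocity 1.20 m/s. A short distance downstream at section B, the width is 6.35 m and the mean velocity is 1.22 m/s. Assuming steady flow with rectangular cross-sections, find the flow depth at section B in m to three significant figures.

Q = A₁V₁ = (9.95×2.03) × 1.20 = 24.24 m³/s
d₂ = Q/(b₂ V₂) = 24.24/(6.35×1.22) = 3.129 m

3.13 m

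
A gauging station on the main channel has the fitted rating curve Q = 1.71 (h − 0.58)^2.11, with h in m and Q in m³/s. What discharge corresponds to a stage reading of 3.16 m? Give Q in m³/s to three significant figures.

Q = 1.71 × (3.16 − 0.58)^2.11 = 1.71 × 2.58^2.11 = 12.63 m³/s

12.6 m³/s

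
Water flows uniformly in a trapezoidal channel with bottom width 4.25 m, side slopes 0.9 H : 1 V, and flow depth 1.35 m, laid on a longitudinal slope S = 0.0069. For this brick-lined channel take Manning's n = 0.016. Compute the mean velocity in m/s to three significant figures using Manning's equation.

4.97 m/s

A = (b + z·y)·y = (4.25 + 0.9×1.35)×1.35 = 7.378 m²
P = b + 2y√(1+z²) = 4.25 + 2×1.35×√(1+0.9²) = 7.882 m
R = A/P = 7.378/7.882 = 0.9360 m
Q = (1/n)·A·R^(2/3)·S^(1/2) = (1/0.016) × 7.378 × 0.9360^(2/3) × 0.0069^(1/2) = 36.65 m³/s
V = Q/A = 36.65/7.378 = 4.968 m/s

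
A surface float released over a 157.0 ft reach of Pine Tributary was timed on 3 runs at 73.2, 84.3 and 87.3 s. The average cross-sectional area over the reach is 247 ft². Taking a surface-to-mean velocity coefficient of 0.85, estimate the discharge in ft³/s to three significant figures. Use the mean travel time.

404 ft³/s

t̄ = (73.2 + 84.3 + 87.3) / 3 = 81.6 s
v_surface = L / t̄ = 157.0 / 81.6 = 1.924 ft/s
v_mean = 0.85 × 1.924 = 1.635 ft/s
Q = A × v_mean = 247 × 1.635 = 403.9 ft³/s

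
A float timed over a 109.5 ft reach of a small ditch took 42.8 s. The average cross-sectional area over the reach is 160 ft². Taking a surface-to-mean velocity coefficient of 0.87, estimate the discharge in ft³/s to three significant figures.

356 ft³/s

v_surface = L / t̄ = 109.5 / 42.8 = 2.558 ft/s
v_mean = 0.87 × 2.558 = 2.226 ft/s
Q = A × v_mean = 160 × 2.226 = 356.1 ft³/s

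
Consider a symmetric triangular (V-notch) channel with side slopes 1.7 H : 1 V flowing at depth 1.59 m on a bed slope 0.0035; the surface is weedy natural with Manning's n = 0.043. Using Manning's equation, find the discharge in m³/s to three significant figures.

A = z·y² = 1.7×1.59² = 4.298 m²
P = 2y√(1+z²) = 2×1.59×√(1+1.7²) = 6.272 m
R = A/P = 4.298/6.272 = 0.6852 m
Q = (1/n)·A·R^(2/3)·S^(1/2) = (1/0.043) × 4.298 × 0.6852^(2/3) × 0.0035^(1/2) = 4.596 m³/s

4.60 m³/s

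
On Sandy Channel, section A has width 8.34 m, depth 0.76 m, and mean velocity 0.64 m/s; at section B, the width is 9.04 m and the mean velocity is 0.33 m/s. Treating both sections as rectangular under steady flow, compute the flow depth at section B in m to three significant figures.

1.36 m

Q = A₁V₁ = (8.34×0.76) × 0.64 = 4.057 m³/s
d₂ = Q/(b₂ V₂) = 4.057/(9.04×0.33) = 1.360 m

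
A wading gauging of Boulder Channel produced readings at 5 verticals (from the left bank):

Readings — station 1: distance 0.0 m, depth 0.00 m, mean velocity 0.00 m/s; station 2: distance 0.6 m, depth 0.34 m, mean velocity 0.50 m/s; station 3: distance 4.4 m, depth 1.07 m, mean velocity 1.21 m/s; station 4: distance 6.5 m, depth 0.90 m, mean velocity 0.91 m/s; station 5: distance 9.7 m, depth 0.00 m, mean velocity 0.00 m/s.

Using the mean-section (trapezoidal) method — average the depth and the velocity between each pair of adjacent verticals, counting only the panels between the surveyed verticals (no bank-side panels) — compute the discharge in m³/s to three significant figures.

5.16 m³/s

Panel 1-2: Δb = 0.6 m, d̄ = (0.00+0.34)/2 = 0.17, v̄ = (0.00+0.50)/2 = 0.25 → q = 0.6×0.17×0.25 = 0.02550 m³/s
Panel 2-3: Δb = 3.8 m, d̄ = (0.34+1.07)/2 = 0.705, v̄ = (0.50+1.21)/2 = 0.855 → q = 3.8×0.705×0.855 = 2.291 m³/s
Panel 3-4: Δb = 2.1 m, d̄ = (1.07+0.90)/2 = 0.985, v̄ = (1.21+0.91)/2 = 1.06 → q = 2.1×0.985×1.06 = 2.193 m³/s
Panel 4-5: Δb = 3.2 m, d̄ = (0.90+0.00)/2 = 0.45, v̄ = (0.91+0.00)/2 = 0.455 → q = 3.2×0.45×0.455 = 0.6552 m³/s
Q = Σ q = 5.164 m³/s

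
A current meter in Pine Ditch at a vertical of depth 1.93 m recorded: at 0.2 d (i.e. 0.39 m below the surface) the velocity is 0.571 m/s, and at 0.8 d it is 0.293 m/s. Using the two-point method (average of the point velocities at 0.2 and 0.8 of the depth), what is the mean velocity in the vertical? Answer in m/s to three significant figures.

v̄ = (0.571 + 0.293) / 2 = 0.4320 m/s

0.432 m/s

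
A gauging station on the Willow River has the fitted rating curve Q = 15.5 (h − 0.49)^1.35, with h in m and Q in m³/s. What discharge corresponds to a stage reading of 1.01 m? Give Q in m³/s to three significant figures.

Q = 15.5 × (1.01 − 0.49)^1.35 = 15.5 × 0.52^1.35 = 6.411 m³/s

6.41 m³/s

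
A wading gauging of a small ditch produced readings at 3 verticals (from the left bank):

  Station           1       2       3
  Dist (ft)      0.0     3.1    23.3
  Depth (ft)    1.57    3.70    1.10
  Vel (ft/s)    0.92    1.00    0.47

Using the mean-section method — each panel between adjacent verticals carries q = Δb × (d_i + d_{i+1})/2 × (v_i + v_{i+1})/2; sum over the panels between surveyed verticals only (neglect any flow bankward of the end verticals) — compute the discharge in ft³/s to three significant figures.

43.5 ft³/s

Panel 1-2: Δb = 3.1 ft, d̄ = (1.57+3.70)/2 = 2.635, v̄ = (0.92+1.00)/2 = 0.96 → q = 3.1×2.635×0.96 = 7.842 ft³/s
Panel 2-3: Δb = 20.2 ft, d̄ = (3.70+1.10)/2 = 2.4, v̄ = (1.00+0.47)/2 = 0.735 → q = 20.2×2.4×0.735 = 35.63 ft³/s
Q = Σ q = 43.47 ft³/s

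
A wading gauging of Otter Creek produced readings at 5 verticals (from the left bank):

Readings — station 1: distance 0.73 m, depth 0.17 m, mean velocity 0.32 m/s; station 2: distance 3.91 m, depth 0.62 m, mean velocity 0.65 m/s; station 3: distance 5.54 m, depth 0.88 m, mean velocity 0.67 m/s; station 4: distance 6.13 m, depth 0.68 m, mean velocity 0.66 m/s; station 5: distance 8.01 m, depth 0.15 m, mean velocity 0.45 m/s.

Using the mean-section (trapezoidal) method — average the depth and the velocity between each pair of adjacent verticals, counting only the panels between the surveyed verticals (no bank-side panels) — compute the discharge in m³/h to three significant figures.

Panel 1-2: Δb = 3.18 m, d̄ = (0.17+0.62)/2 = 0.395, v̄ = (0.32+0.65)/2 = 0.485 → q = 3.18×0.395×0.485 = 0.6092 m³/s
Panel 2-3: Δb = 1.63 m, d̄ = (0.62+0.88)/2 = 0.75, v̄ = (0.65+0.67)/2 = 0.66 → q = 1.63×0.75×0.66 = 0.8069 m³/s
Panel 3-4: Δb = 0.59 m, d̄ = (0.88+0.68)/2 = 0.78, v̄ = (0.67+0.66)/2 = 0.665 → q = 0.59×0.78×0.665 = 0.3060 m³/s
Panel 4-5: Δb = 1.88 m, d̄ = (0.68+0.15)/2 = 0.415, v̄ = (0.66+0.45)/2 = 0.555 → q = 1.88×0.415×0.555 = 0.4330 m³/s
Q = Σ q = 2.155 m³/s
= 2.155 × 3600 = 7758 m³/h

7760 m³/h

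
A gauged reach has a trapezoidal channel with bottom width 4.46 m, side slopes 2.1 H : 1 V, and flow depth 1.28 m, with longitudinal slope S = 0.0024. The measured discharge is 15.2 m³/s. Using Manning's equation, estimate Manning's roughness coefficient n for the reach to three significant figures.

0.0270

A = (b + z·y)·y = (4.46 + 2.1×1.28)×1.28 = 9.149 m²
P = b + 2y√(1+z²) = 4.46 + 2×1.28×√(1+2.1²) = 10.41 m
R = A/P = 9.149/10.41 = 0.8785 m
n = (1/Q)·A·R^(2/3)·S^(1/2) = (1/15.2) × 9.149 × 0.9173 × 0.04899 = 0.02705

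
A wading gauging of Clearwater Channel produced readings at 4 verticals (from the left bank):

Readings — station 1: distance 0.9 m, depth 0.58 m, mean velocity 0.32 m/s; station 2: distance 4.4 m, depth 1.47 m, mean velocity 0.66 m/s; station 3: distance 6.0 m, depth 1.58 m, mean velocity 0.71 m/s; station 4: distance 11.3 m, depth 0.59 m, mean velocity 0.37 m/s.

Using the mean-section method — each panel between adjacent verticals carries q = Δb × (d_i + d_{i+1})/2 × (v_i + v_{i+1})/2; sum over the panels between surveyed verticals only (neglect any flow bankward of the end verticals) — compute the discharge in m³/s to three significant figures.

6.53 m³/s

Panel 1-2: Δb = 3.5 m, d̄ = (0.58+1.47)/2 = 1.025, v̄ = (0.32+0.66)/2 = 0.49 → q = 3.5×1.025×0.49 = 1.758 m³/s
Panel 2-3: Δb = 1.6 m, d̄ = (1.47+1.58)/2 = 1.525, v̄ = (0.66+0.71)/2 = 0.685 → q = 1.6×1.525×0.685 = 1.671 m³/s
Panel 3-4: Δb = 5.3 m, d̄ = (1.58+0.59)/2 = 1.085, v̄ = (0.71+0.37)/2 = 0.54 → q = 5.3×1.085×0.54 = 3.105 m³/s
Q = Σ q = 6.535 m³/s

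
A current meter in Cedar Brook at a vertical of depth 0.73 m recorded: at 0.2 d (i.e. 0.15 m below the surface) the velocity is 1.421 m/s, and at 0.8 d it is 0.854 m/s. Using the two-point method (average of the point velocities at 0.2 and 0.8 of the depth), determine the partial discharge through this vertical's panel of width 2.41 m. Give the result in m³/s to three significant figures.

2.00 m³/s

v̄ = (1.421 + 0.854) / 2 = 1.138 m/s
q = v̄ × d × w = 1.138 × 0.73 × 2.41 = 2.001 m³/s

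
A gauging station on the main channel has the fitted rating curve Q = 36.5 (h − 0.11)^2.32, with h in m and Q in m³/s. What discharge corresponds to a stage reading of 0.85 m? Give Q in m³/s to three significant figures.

Q = 36.5 × (0.85 − 0.11)^2.32 = 36.5 × 0.74^2.32 = 18.15 m³/s

18.2 m³/s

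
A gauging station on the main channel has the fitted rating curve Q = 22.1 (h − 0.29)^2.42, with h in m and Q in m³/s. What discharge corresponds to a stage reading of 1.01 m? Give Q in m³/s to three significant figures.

Q = 22.1 × (1.01 − 0.29)^2.42 = 22.1 × 0.72^2.42 = 9.980 m³/s

9.98 m³/s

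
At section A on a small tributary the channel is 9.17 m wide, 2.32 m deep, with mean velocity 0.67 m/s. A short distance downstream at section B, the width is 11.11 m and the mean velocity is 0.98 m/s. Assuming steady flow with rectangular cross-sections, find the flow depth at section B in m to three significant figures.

Q = A₁V₁ = (9.17×2.32) × 0.67 = 14.25 m³/s
d₂ = Q/(b₂ V₂) = 14.25/(11.11×0.98) = 1.309 m

1.31 m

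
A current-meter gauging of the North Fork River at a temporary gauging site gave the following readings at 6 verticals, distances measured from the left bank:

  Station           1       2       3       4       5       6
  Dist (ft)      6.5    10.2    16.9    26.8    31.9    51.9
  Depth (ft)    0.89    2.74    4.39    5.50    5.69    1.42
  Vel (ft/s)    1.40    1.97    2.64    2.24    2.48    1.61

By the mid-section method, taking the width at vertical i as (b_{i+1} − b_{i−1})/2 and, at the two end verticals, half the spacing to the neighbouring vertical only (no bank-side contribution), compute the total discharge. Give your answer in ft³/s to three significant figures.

w_1 = (10.2 − 6.5)/2 = 1.85 ft; q_1 = 1.40 × 0.89 × 1.85 = 2.305 ft³/s
w_2 = (16.9 − 6.5)/2 = 5.2 ft; q_2 = 1.97 × 2.74 × 5.2 = 28.07 ft³/s
w_3 = (26.8 − 10.2)/2 = 8.3 ft; q_3 = 2.64 × 4.39 × 8.3 = 96.19 ft³/s
w_4 = (31.9 − 16.9)/2 = 7.5 ft; q_4 = 2.24 × 5.50 × 7.5 = 92.40 ft³/s
w_5 = (51.9 − 26.8)/2 = 12.55 ft; q_5 = 2.48 × 5.69 × 12.55 = 177.1 ft³/s
w_6 = (51.9 − 31.9)/2 = 10 ft; q_6 = 1.61 × 1.42 × 10 = 22.86 ft³/s
Q = Σ qᵢ = 418.9 ft³/s

419 ft³/s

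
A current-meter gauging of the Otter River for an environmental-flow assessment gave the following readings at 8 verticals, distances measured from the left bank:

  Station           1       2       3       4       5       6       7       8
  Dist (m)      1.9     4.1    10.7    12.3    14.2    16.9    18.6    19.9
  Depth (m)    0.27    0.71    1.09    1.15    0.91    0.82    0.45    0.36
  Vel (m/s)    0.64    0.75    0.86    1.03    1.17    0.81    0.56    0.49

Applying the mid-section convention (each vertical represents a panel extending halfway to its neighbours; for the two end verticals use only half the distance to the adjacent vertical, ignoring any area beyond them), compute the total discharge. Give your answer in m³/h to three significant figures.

w_1 = (4.1 − 1.9)/2 = 1.1 m; q_1 = 0.64 × 0.27 × 1.1 = 0.1901 m³/s
w_2 = (10.7 − 1.9)/2 = 4.4 m; q_2 = 0.75 × 0.71 × 4.4 = 2.343 m³/s
w_3 = (12.3 − 4.1)/2 = 4.1 m; q_3 = 0.86 × 1.09 × 4.1 = 3.843 m³/s
w_4 = (14.2 − 10.7)/2 = 1.75 m; q_4 = 1.03 × 1.15 × 1.75 = 2.073 m³/s
w_5 = (16.9 − 12.3)/2 = 2.3 m; q_5 = 1.17 × 0.91 × 2.3 = 2.449 m³/s
w_6 = (18.6 − 14.2)/2 = 2.2 m; q_6 = 0.81 × 0.82 × 2.2 = 1.461 m³/s
w_7 = (19.9 − 16.9)/2 = 1.5 m; q_7 = 0.56 × 0.45 × 1.5 = 0.3780 m³/s
w_8 = (19.9 − 18.6)/2 = 0.65 m; q_8 = 0.49 × 0.36 × 0.65 = 0.1147 m³/s
Q = Σ qᵢ = 12.85 m³/s
= 12.85 × 3600 = 46270 m³/h

46300 m³/h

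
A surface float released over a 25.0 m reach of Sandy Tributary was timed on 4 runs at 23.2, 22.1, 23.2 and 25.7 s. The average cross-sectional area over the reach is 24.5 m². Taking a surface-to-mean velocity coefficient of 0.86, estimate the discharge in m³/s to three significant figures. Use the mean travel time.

22.4 m³/s

t̄ = (23.2 + 22.1 + 23.2 + 25.7) / 4 = 23.55 s
v_surface = L / t̄ = 25.0 / 23.55 = 1.062 m/s
v_mean = 0.86 × 1.062 = 0.9130 m/s
Q = A × v_mean = 24.5 × 0.9130 = 22.37 m³/s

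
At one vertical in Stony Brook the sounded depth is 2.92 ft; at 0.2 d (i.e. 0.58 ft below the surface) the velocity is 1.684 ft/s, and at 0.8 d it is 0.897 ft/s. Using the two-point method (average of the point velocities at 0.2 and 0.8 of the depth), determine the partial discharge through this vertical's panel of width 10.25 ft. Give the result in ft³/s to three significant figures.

38.6 ft³/s

v̄ = (1.684 + 0.897) / 2 = 1.291 ft/s
q = v̄ × d × w = 1.291 × 2.92 × 10.25 = 38.62 ft³/s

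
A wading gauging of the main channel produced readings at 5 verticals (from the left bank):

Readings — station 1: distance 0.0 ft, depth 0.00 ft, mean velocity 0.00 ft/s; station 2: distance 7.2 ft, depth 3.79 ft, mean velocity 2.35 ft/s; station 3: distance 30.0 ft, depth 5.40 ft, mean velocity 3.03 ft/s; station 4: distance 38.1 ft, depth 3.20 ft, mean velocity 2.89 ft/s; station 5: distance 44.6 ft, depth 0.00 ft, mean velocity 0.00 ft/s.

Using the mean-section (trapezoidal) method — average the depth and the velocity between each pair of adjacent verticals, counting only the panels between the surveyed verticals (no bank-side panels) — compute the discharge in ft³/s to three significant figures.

Panel 1-2: Δb = 7.2 ft, d̄ = (0.00+3.79)/2 = 1.895, v̄ = (0.00+2.35)/2 = 1.175 → q = 7.2×1.895×1.175 = 16.03 ft³/s
Panel 2-3: Δb = 22.8 ft, d̄ = (3.79+5.40)/2 = 4.595, v̄ = (2.35+3.03)/2 = 2.69 → q = 22.8×4.595×2.69 = 281.8 ft³/s
Panel 3-4: Δb = 8.1 ft, d̄ = (5.40+3.20)/2 = 4.3, v̄ = (3.03+2.89)/2 = 2.96 → q = 8.1×4.3×2.96 = 103.1 ft³/s
Panel 4-5: Δb = 6.5 ft, d̄ = (3.20+0.00)/2 = 1.6, v̄ = (2.89+0.00)/2 = 1.445 → q = 6.5×1.6×1.445 = 15.03 ft³/s
Q = Σ q = 416.0 ft³/s

416 ft³/s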